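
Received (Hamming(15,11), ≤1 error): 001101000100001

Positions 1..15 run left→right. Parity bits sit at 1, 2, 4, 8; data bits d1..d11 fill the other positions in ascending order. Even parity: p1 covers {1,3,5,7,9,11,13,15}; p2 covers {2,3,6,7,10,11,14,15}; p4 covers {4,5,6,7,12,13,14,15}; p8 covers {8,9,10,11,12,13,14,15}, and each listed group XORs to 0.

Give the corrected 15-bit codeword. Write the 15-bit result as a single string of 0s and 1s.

s1 (pos 1,3,5,7,9,11,13,15): 0⊕1⊕0⊕0⊕0⊕0⊕0⊕1 = 0
s2 (pos 2,3,6,7,10,11,14,15): 0⊕1⊕1⊕0⊕1⊕0⊕0⊕1 = 0
s4 (pos 4,5,6,7,12,13,14,15): 1⊕0⊕1⊕0⊕0⊕0⊕0⊕1 = 1
s8 (pos 8,9,10,11,12,13,14,15): 0⊕0⊕1⊕0⊕0⊕0⊕0⊕1 = 0
Syndrome s8…s1 = 0100 → error at position 4.
Flip position 4: 001101000100001 → 001001000100001

001001000100001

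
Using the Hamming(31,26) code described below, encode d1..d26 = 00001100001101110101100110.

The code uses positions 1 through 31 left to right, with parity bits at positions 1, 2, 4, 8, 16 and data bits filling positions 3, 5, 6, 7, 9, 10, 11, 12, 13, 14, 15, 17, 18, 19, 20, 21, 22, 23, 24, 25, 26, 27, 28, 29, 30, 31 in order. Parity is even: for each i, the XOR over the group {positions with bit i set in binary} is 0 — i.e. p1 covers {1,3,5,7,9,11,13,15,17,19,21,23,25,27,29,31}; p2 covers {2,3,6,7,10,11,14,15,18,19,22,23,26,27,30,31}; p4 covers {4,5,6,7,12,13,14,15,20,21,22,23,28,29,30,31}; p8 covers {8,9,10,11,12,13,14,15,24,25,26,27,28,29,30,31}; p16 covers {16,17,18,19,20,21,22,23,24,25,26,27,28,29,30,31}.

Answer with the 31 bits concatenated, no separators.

0000000111000011101110101100110

Place data at non-parity positions: p1 p2 0 p4 0 0 0 p8 1 1 0 0 0 0 1 p16 1 0 1 1 1 0 1 0 1 1 0 0 1 1 0
p1 (pos 1,3,5,7,9,11,13,15,17,19,21,23,25,27,29,31): XOR of data positions = 0⊕0⊕0⊕1⊕0⊕0⊕1⊕1⊕1⊕1⊕1⊕1⊕0⊕1⊕0 = 0
p2 (pos 2,3,6,7,10,11,14,15,18,19,22,23,26,27,30,31): XOR of data positions = 0⊕0⊕0⊕1⊕0⊕0⊕1⊕0⊕1⊕0⊕1⊕1⊕0⊕1⊕0 = 0
p4 (pos 4,5,6,7,12,13,14,15,20,21,22,23,28,29,30,31): XOR of data positions = 0⊕0⊕0⊕0⊕0⊕0⊕1⊕1⊕1⊕0⊕1⊕0⊕1⊕1⊕0 = 0
p8 (pos 8,9,10,11,12,13,14,15,24,25,26,27,28,29,30,31): XOR of data positions = 1⊕1⊕0⊕0⊕0⊕0⊕1⊕0⊕1⊕1⊕0⊕0⊕1⊕1⊕0 = 1
p16 (pos 16,17,18,19,20,21,22,23,24,25,26,27,28,29,30,31): XOR of data positions = 1⊕0⊕1⊕1⊕1⊕0⊕1⊕0⊕1⊕1⊕0⊕0⊕1⊕1⊕0 = 1
Codeword: 0000000111000011101110101100110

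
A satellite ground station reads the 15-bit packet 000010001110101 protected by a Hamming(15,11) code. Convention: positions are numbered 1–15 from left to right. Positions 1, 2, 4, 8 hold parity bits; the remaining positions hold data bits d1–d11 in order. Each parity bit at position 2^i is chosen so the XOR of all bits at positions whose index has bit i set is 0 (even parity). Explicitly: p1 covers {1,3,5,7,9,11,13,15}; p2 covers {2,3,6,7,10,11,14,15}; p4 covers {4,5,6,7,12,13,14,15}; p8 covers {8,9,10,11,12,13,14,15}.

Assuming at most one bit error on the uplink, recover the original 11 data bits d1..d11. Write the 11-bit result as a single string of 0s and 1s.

01001110100

s1 (pos 1,3,5,7,9,11,13,15): 0⊕0⊕1⊕0⊕1⊕1⊕1⊕1 = 1
s2 (pos 2,3,6,7,10,11,14,15): 0⊕0⊕0⊕0⊕1⊕1⊕0⊕1 = 1
s4 (pos 4,5,6,7,12,13,14,15): 0⊕1⊕0⊕0⊕0⊕1⊕0⊕1 = 1
s8 (pos 8,9,10,11,12,13,14,15): 0⊕1⊕1⊕1⊕0⊕1⊕0⊕1 = 1
Syndrome s8…s1 = 1111 → error at position 15.
Flip position 15: 000010001110101 → 000010001110100
Read data bits from positions 3,5,6,7,9,10,11,12,13,14,15: 01001110100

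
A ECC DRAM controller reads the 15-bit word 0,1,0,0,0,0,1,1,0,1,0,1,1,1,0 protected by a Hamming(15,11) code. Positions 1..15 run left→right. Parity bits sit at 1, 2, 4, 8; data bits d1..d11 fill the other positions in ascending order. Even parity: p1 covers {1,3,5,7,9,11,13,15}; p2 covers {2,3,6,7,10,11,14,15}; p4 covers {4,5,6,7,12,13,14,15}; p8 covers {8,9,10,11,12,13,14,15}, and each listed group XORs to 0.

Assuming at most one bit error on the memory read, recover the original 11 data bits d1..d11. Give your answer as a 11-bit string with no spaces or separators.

00010101110

s1 (pos 1,3,5,7,9,11,13,15): 0⊕0⊕0⊕1⊕0⊕0⊕1⊕0 = 0
s2 (pos 2,3,6,7,10,11,14,15): 1⊕0⊕0⊕1⊕1⊕0⊕1⊕0 = 0
s4 (pos 4,5,6,7,12,13,14,15): 0⊕0⊕0⊕1⊕1⊕1⊕1⊕0 = 0
s8 (pos 8,9,10,11,12,13,14,15): 1⊕0⊕1⊕0⊕1⊕1⊕1⊕0 = 1
Syndrome s8…s1 = 1000 → error at position 8.
Flip position 8: 010000110101110 → 010000100101110
Read data bits from positions 3,5,6,7,9,10,11,12,13,14,15: 00010101110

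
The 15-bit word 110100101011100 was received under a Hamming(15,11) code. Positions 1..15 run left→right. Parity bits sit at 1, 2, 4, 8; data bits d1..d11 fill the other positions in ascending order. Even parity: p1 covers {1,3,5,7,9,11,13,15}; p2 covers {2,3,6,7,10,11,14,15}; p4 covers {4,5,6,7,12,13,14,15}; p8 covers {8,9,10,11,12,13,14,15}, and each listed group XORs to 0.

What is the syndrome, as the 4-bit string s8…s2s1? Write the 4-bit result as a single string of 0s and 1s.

s1 (pos 1,3,5,7,9,11,13,15): 1⊕0⊕0⊕1⊕1⊕1⊕1⊕0 = 1
s2 (pos 2,3,6,7,10,11,14,15): 1⊕0⊕0⊕1⊕0⊕1⊕0⊕0 = 1
s4 (pos 4,5,6,7,12,13,14,15): 1⊕0⊕0⊕1⊕1⊕1⊕0⊕0 = 0
s8 (pos 8,9,10,11,12,13,14,15): 0⊕1⊕0⊕1⊕1⊕1⊕0⊕0 = 0
Syndrome s8…s1 = 0011 → error at position 3.

0011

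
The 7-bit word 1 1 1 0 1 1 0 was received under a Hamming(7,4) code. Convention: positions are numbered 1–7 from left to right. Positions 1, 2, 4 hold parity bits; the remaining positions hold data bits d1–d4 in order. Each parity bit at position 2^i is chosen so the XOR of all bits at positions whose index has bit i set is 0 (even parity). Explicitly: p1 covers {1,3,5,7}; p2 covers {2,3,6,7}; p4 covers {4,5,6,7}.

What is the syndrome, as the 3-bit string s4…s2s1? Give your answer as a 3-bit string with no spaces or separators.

011

s1 (pos 1,3,5,7): 1⊕1⊕1⊕0 = 1
s2 (pos 2,3,6,7): 1⊕1⊕1⊕0 = 1
s4 (pos 4,5,6,7): 0⊕1⊕1⊕0 = 0
Syndrome s4…s1 = 011 → error at position 3.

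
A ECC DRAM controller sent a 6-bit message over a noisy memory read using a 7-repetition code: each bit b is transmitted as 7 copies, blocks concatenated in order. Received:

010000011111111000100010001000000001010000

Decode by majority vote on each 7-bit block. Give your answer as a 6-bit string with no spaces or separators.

010000

Block 1 (0100000): 1 one → 0
Block 2 (1111111): 7 ones → 1
Block 3 (1000100): 2 ones → 0
Block 4 (0100010): 2 ones → 0
Block 5 (0000000): 0 ones → 0
Block 6 (1010000): 2 ones → 0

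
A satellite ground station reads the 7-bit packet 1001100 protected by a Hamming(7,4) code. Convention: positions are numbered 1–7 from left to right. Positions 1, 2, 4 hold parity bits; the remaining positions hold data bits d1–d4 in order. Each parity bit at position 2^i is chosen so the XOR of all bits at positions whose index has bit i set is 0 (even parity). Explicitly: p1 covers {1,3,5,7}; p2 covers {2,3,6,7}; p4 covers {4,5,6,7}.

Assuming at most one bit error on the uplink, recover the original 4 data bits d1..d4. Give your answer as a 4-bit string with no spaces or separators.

s1 (pos 1,3,5,7): 1⊕0⊕1⊕0 = 0
s2 (pos 2,3,6,7): 0⊕0⊕0⊕0 = 0
s4 (pos 4,5,6,7): 1⊕1⊕0⊕0 = 0
Syndrome s4…s1 = 000 → no error.
Read data bits from positions 3,5,6,7: 0100

0100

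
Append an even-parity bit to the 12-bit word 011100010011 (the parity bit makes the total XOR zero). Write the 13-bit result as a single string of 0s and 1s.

0111000100110

XOR of the 12 data bits: 0⊕1⊕1⊕1⊕0⊕0⊕0⊕1⊕0⊕0⊕1⊕1 = 0
Parity bit = 0 (so all 13 bits XOR to 0).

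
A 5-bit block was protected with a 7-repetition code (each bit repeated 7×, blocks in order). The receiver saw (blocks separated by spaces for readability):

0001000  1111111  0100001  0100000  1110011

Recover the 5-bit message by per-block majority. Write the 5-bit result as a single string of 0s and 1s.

01001

Block 1 (0001000): 1 one → 0
Block 2 (1111111): 7 ones → 1
Block 3 (0100001): 2 ones → 0
Block 4 (0100000): 1 one → 0
Block 5 (1110011): 5 ones → 1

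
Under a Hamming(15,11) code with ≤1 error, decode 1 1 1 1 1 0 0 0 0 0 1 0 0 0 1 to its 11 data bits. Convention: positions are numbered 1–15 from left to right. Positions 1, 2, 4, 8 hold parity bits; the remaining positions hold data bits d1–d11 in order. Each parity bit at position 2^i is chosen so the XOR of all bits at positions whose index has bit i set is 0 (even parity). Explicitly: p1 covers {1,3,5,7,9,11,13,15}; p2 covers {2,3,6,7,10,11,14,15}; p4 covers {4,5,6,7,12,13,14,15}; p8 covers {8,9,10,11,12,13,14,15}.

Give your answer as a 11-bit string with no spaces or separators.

10000010001

s1 (pos 1,3,5,7,9,11,13,15): 1⊕1⊕1⊕0⊕0⊕1⊕0⊕1 = 1
s2 (pos 2,3,6,7,10,11,14,15): 1⊕1⊕0⊕0⊕0⊕1⊕0⊕1 = 0
s4 (pos 4,5,6,7,12,13,14,15): 1⊕1⊕0⊕0⊕0⊕0⊕0⊕1 = 1
s8 (pos 8,9,10,11,12,13,14,15): 0⊕0⊕0⊕1⊕0⊕0⊕0⊕1 = 0
Syndrome s8…s1 = 0101 → error at position 5.
Flip position 5: 111110000010001 → 111100000010001
Read data bits from positions 3,5,6,7,9,10,11,12,13,14,15: 10000010001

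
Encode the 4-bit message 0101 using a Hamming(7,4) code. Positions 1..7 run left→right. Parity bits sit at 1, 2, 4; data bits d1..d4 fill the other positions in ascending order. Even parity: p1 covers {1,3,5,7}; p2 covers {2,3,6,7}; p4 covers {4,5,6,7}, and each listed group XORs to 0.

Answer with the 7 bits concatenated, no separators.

0100101

Place data at non-parity positions: p1 p2 0 p4 1 0 1
p1 (pos 1,3,5,7): XOR of data positions = 0⊕1⊕1 = 0
p2 (pos 2,3,6,7): XOR of data positions = 0⊕0⊕1 = 1
p4 (pos 4,5,6,7): XOR of data positions = 1⊕0⊕1 = 0
Codeword: 0100101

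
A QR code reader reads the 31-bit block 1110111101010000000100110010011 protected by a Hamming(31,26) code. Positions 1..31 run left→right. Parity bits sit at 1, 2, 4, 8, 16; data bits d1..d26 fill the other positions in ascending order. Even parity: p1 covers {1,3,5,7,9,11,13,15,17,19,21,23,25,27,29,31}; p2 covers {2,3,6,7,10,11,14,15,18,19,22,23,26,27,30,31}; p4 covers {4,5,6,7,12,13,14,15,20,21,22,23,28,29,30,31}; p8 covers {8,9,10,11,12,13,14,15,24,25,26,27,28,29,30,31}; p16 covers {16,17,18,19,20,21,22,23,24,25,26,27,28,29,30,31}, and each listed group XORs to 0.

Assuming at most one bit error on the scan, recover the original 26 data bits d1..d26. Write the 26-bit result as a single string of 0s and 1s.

s1 (pos 1,3,5,7,9,11,13,15,17,19,21,23,25,27,29,31): 1⊕1⊕1⊕1⊕0⊕0⊕0⊕0⊕0⊕0⊕0⊕1⊕0⊕1⊕0⊕1 = 1
s2 (pos 2,3,6,7,10,11,14,15,18,19,22,23,26,27,30,31): 1⊕1⊕1⊕1⊕1⊕0⊕0⊕0⊕0⊕0⊕0⊕1⊕0⊕1⊕1⊕1 = 1
s4 (pos 4,5,6,7,12,13,14,15,20,21,22,23,28,29,30,31): 0⊕1⊕1⊕1⊕1⊕0⊕0⊕0⊕1⊕0⊕0⊕1⊕0⊕0⊕1⊕1 = 0
s8 (pos 8,9,10,11,12,13,14,15,24,25,26,27,28,29,30,31): 1⊕0⊕1⊕0⊕1⊕0⊕0⊕0⊕1⊕0⊕0⊕1⊕0⊕0⊕1⊕1 = 1
s16 (pos 16,17,18,19,20,21,22,23,24,25,26,27,28,29,30,31): 0⊕0⊕0⊕0⊕1⊕0⊕0⊕1⊕1⊕0⊕0⊕1⊕0⊕0⊕1⊕1 = 0
Syndrome s16…s1 = 01011 → error at position 11.
Flip position 11: 1110111101010000000100110010011 → 1110111101110000000100110010011
Read data bits from positions 3,5,6,7,9,10,11,12,13,14,15,17,18,19,20,21,22,23,24,25,26,27,28,29,30,31: 11110111000000100110010011

11110111000000100110010011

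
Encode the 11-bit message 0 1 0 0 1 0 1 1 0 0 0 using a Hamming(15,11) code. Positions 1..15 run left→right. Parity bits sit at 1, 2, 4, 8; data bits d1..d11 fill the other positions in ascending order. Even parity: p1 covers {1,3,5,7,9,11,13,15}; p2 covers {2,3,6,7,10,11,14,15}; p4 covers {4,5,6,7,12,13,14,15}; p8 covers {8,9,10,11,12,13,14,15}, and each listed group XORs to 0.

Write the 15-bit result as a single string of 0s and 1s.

Place data at non-parity positions: p1 p2 0 p4 1 0 0 p8 1 0 1 1 0 0 0
p1 (pos 1,3,5,7,9,11,13,15): XOR of data positions = 0⊕1⊕0⊕1⊕1⊕0⊕0 = 1
p2 (pos 2,3,6,7,10,11,14,15): XOR of data positions = 0⊕0⊕0⊕0⊕1⊕0⊕0 = 1
p4 (pos 4,5,6,7,12,13,14,15): XOR of data positions = 1⊕0⊕0⊕1⊕0⊕0⊕0 = 0
p8 (pos 8,9,10,11,12,13,14,15): XOR of data positions = 1⊕0⊕1⊕1⊕0⊕0⊕0 = 1
Codeword: 110010011011000

110010011011000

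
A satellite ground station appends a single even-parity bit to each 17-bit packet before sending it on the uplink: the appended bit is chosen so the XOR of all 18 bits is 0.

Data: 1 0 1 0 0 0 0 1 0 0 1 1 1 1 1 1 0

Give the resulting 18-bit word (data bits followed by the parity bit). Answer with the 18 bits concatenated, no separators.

101000010011111101

XOR of the 17 data bits: 1⊕0⊕1⊕0⊕0⊕0⊕0⊕1⊕0⊕0⊕1⊕1⊕1⊕1⊕1⊕1⊕0 = 1
Parity bit = 1 (so all 18 bits XOR to 0).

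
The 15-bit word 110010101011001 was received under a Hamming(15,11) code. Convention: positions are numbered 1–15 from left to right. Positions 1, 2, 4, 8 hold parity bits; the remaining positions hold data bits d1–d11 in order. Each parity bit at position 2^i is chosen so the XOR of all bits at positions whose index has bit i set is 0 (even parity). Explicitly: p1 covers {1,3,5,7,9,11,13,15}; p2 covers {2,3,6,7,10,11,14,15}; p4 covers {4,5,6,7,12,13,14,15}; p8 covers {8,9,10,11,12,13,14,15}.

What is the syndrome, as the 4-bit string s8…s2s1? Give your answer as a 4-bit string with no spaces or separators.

0000

s1 (pos 1,3,5,7,9,11,13,15): 1⊕0⊕1⊕1⊕1⊕1⊕0⊕1 = 0
s2 (pos 2,3,6,7,10,11,14,15): 1⊕0⊕0⊕1⊕0⊕1⊕0⊕1 = 0
s4 (pos 4,5,6,7,12,13,14,15): 0⊕1⊕0⊕1⊕1⊕0⊕0⊕1 = 0
s8 (pos 8,9,10,11,12,13,14,15): 0⊕1⊕0⊕1⊕1⊕0⊕0⊕1 = 0
Syndrome s8…s1 = 0000 → no error.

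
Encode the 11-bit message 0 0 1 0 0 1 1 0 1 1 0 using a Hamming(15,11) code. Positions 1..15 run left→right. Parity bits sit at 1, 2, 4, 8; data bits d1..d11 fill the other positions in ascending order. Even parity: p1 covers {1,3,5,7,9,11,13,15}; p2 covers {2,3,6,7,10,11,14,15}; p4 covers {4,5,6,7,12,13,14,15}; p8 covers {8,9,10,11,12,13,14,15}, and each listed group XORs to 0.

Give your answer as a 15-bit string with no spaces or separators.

Place data at non-parity positions: p1 p2 0 p4 0 1 0 p8 0 1 1 0 1 1 0
p1 (pos 1,3,5,7,9,11,13,15): XOR of data positions = 0⊕0⊕0⊕0⊕1⊕1⊕0 = 0
p2 (pos 2,3,6,7,10,11,14,15): XOR of data positions = 0⊕1⊕0⊕1⊕1⊕1⊕0 = 0
p4 (pos 4,5,6,7,12,13,14,15): XOR of data positions = 0⊕1⊕0⊕0⊕1⊕1⊕0 = 1
p8 (pos 8,9,10,11,12,13,14,15): XOR of data positions = 0⊕1⊕1⊕0⊕1⊕1⊕0 = 0
Codeword: 000101000110110

000101000110110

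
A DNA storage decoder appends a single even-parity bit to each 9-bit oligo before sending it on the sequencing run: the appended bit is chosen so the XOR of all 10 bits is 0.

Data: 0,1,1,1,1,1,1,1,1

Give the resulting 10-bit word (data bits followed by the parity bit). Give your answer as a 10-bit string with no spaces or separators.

0111111110

XOR of the 9 data bits: 0⊕1⊕1⊕1⊕1⊕1⊕1⊕1⊕1 = 0
Parity bit = 0 (so all 10 bits XOR to 0).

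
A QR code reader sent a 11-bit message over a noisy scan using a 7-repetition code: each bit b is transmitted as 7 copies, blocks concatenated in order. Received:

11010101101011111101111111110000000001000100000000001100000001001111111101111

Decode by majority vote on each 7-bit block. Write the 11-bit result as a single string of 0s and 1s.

Block 1 (1101010): 4 ones → 1
Block 2 (1101011): 5 ones → 1
Block 3 (1111011): 6 ones → 1
Block 4 (1111111): 7 ones → 1
Block 5 (0000000): 0 ones → 0
Block 6 (0010001): 2 ones → 0
Block 7 (0000000): 0 ones → 0
Block 8 (0001100): 2 ones → 0
Block 9 (0000010): 1 one → 0
Block 10 (0111111): 6 ones → 1
Block 11 (1101111): 6 ones → 1

11110000011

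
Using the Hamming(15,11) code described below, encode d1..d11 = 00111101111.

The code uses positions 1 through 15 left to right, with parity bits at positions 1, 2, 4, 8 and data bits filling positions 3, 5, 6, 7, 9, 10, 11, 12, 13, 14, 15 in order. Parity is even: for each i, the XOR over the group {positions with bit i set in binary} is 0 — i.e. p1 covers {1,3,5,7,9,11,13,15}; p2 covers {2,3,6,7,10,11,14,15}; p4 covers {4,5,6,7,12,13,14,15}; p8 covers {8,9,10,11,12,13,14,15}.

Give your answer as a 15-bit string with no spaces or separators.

010001101101111

Place data at non-parity positions: p1 p2 0 p4 0 1 1 p8 1 1 0 1 1 1 1
p1 (pos 1,3,5,7,9,11,13,15): XOR of data positions = 0⊕0⊕1⊕1⊕0⊕1⊕1 = 0
p2 (pos 2,3,6,7,10,11,14,15): XOR of data positions = 0⊕1⊕1⊕1⊕0⊕1⊕1 = 1
p4 (pos 4,5,6,7,12,13,14,15): XOR of data positions = 0⊕1⊕1⊕1⊕1⊕1⊕1 = 0
p8 (pos 8,9,10,11,12,13,14,15): XOR of data positions = 1⊕1⊕0⊕1⊕1⊕1⊕1 = 0
Codeword: 010001101101111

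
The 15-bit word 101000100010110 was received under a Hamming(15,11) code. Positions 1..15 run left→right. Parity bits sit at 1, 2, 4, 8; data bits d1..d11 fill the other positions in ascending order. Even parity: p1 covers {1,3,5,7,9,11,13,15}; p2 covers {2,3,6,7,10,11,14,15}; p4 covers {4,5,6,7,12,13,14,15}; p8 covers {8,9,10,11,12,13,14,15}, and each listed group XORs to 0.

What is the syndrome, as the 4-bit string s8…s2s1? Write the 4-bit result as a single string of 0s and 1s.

s1 (pos 1,3,5,7,9,11,13,15): 1⊕1⊕0⊕1⊕0⊕1⊕1⊕0 = 1
s2 (pos 2,3,6,7,10,11,14,15): 0⊕1⊕0⊕1⊕0⊕1⊕1⊕0 = 0
s4 (pos 4,5,6,7,12,13,14,15): 0⊕0⊕0⊕1⊕0⊕1⊕1⊕0 = 1
s8 (pos 8,9,10,11,12,13,14,15): 0⊕0⊕0⊕1⊕0⊕1⊕1⊕0 = 1
Syndrome s8…s1 = 1101 → error at position 13.

1101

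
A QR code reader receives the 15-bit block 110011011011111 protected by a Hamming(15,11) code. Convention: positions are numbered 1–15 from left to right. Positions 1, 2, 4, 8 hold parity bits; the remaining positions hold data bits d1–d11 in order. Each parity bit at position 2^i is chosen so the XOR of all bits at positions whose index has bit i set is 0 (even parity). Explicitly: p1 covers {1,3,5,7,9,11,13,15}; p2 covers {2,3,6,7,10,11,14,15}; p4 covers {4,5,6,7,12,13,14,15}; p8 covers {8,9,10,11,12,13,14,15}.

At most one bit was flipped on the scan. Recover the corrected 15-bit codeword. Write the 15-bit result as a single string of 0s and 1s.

110011011111111

s1 (pos 1,3,5,7,9,11,13,15): 1⊕0⊕1⊕0⊕1⊕1⊕1⊕1 = 0
s2 (pos 2,3,6,7,10,11,14,15): 1⊕0⊕1⊕0⊕0⊕1⊕1⊕1 = 1
s4 (pos 4,5,6,7,12,13,14,15): 0⊕1⊕1⊕0⊕1⊕1⊕1⊕1 = 0
s8 (pos 8,9,10,11,12,13,14,15): 1⊕1⊕0⊕1⊕1⊕1⊕1⊕1 = 1
Syndrome s8…s1 = 1010 → error at position 10.
Flip position 10: 110011011011111 → 110011011111111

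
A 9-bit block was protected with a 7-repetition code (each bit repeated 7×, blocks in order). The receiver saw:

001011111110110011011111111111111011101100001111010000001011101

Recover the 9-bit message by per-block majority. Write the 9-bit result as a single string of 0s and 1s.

Block 1 (0010111): 4 ones → 1
Block 2 (1111011): 6 ones → 1
Block 3 (0011011): 4 ones → 1
Block 4 (1111111): 7 ones → 1
Block 5 (1111101): 6 ones → 1
Block 6 (1101100): 4 ones → 1
Block 7 (0011110): 4 ones → 1
Block 8 (1000000): 1 one → 0
Block 9 (1011101): 5 ones → 1

111111101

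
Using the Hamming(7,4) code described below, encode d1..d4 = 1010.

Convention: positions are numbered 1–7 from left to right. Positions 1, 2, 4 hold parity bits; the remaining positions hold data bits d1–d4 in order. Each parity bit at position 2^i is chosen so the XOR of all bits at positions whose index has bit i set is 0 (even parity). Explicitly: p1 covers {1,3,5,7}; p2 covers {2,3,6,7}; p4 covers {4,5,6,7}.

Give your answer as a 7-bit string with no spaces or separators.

Place data at non-parity positions: p1 p2 1 p4 0 1 0
p1 (pos 1,3,5,7): XOR of data positions = 1⊕0⊕0 = 1
p2 (pos 2,3,6,7): XOR of data positions = 1⊕1⊕0 = 0
p4 (pos 4,5,6,7): XOR of data positions = 0⊕1⊕0 = 1
Codeword: 1011010

1011010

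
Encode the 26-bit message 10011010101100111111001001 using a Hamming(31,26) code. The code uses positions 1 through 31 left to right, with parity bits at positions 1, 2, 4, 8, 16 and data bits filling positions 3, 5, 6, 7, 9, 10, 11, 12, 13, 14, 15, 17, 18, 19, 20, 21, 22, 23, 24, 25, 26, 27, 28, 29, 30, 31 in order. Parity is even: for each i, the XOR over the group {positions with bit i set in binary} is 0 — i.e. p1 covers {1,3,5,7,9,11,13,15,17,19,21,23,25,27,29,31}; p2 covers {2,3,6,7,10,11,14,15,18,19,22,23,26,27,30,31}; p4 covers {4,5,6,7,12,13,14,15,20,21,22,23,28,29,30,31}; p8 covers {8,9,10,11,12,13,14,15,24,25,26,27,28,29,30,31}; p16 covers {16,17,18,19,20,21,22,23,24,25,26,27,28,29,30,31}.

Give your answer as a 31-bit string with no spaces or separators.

Place data at non-parity positions: p1 p2 1 p4 0 0 1 p8 1 0 1 0 1 0 1 p16 1 0 0 1 1 1 1 1 1 0 0 1 0 0 1
p1 (pos 1,3,5,7,9,11,13,15,17,19,21,23,25,27,29,31): XOR of data positions = 1⊕0⊕1⊕1⊕1⊕1⊕1⊕1⊕0⊕1⊕1⊕1⊕0⊕0⊕1 = 1
p2 (pos 2,3,6,7,10,11,14,15,18,19,22,23,26,27,30,31): XOR of data positions = 1⊕0⊕1⊕0⊕1⊕0⊕1⊕0⊕0⊕1⊕1⊕0⊕0⊕0⊕1 = 1
p4 (pos 4,5,6,7,12,13,14,15,20,21,22,23,28,29,30,31): XOR of data positions = 0⊕0⊕1⊕0⊕1⊕0⊕1⊕1⊕1⊕1⊕1⊕1⊕0⊕0⊕1 = 1
p8 (pos 8,9,10,11,12,13,14,15,24,25,26,27,28,29,30,31): XOR of data positions = 1⊕0⊕1⊕0⊕1⊕0⊕1⊕1⊕1⊕0⊕0⊕1⊕0⊕0⊕1 = 0
p16 (pos 16,17,18,19,20,21,22,23,24,25,26,27,28,29,30,31): XOR of data positions = 1⊕0⊕0⊕1⊕1⊕1⊕1⊕1⊕1⊕0⊕0⊕1⊕0⊕0⊕1 = 1
Codeword: 1111001010101011100111111001001

1111001010101011100111111001001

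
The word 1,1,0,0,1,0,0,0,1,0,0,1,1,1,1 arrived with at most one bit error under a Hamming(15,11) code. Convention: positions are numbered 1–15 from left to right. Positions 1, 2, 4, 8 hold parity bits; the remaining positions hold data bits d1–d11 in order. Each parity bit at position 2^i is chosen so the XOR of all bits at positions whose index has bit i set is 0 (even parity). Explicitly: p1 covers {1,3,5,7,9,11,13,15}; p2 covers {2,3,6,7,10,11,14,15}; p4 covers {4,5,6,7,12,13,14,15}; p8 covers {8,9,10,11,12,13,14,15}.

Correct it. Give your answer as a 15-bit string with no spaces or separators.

110010001001110

s1 (pos 1,3,5,7,9,11,13,15): 1⊕0⊕1⊕0⊕1⊕0⊕1⊕1 = 1
s2 (pos 2,3,6,7,10,11,14,15): 1⊕0⊕0⊕0⊕0⊕0⊕1⊕1 = 1
s4 (pos 4,5,6,7,12,13,14,15): 0⊕1⊕0⊕0⊕1⊕1⊕1⊕1 = 1
s8 (pos 8,9,10,11,12,13,14,15): 0⊕1⊕0⊕0⊕1⊕1⊕1⊕1 = 1
Syndrome s8…s1 = 1111 → error at position 15.
Flip position 15: 110010001001111 → 110010001001110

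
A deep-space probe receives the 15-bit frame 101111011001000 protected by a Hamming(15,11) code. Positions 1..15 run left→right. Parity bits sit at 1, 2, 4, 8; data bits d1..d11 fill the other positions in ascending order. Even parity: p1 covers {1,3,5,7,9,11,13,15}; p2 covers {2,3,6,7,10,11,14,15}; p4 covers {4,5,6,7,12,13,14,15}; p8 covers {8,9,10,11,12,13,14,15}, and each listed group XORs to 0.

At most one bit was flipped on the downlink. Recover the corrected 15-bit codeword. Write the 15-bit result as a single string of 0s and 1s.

101111001001000

s1 (pos 1,3,5,7,9,11,13,15): 1⊕1⊕1⊕0⊕1⊕0⊕0⊕0 = 0
s2 (pos 2,3,6,7,10,11,14,15): 0⊕1⊕1⊕0⊕0⊕0⊕0⊕0 = 0
s4 (pos 4,5,6,7,12,13,14,15): 1⊕1⊕1⊕0⊕1⊕0⊕0⊕0 = 0
s8 (pos 8,9,10,11,12,13,14,15): 1⊕1⊕0⊕0⊕1⊕0⊕0⊕0 = 1
Syndrome s8…s1 = 1000 → error at position 8.
Flip position 8: 101111011001000 → 101111001001000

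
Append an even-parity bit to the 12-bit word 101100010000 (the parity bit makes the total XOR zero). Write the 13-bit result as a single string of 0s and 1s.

XOR of the 12 data bits: 1⊕0⊕1⊕1⊕0⊕0⊕0⊕1⊕0⊕0⊕0⊕0 = 0
Parity bit = 0 (so all 13 bits XOR to 0).

1011000100000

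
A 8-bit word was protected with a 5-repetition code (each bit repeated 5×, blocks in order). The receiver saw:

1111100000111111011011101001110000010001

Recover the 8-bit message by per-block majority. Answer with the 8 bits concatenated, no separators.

10111100

Block 1 (11111): 5 ones → 1
Block 2 (00000): 0 ones → 0
Block 3 (11111): 5 ones → 1
Block 4 (10110): 3 ones → 1
Block 5 (11101): 4 ones → 1
Block 6 (00111): 3 ones → 1
Block 7 (00000): 0 ones → 0
Block 8 (10001): 2 ones → 0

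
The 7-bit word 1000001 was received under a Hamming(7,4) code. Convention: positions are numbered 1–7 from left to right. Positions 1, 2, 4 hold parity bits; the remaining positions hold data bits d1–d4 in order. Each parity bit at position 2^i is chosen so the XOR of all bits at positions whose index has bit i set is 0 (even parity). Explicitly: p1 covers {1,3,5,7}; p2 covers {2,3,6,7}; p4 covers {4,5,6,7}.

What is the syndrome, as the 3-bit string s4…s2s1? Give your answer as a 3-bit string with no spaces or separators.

s1 (pos 1,3,5,7): 1⊕0⊕0⊕1 = 0
s2 (pos 2,3,6,7): 0⊕0⊕0⊕1 = 1
s4 (pos 4,5,6,7): 0⊕0⊕0⊕1 = 1
Syndrome s4…s1 = 110 → error at position 6.

110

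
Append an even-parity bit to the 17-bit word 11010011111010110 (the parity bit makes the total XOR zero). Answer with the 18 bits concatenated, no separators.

XOR of the 17 data bits: 1⊕1⊕0⊕1⊕0⊕0⊕1⊕1⊕1⊕1⊕1⊕0⊕1⊕0⊕1⊕1⊕0 = 1
Parity bit = 1 (so all 18 bits XOR to 0).

110100111110101101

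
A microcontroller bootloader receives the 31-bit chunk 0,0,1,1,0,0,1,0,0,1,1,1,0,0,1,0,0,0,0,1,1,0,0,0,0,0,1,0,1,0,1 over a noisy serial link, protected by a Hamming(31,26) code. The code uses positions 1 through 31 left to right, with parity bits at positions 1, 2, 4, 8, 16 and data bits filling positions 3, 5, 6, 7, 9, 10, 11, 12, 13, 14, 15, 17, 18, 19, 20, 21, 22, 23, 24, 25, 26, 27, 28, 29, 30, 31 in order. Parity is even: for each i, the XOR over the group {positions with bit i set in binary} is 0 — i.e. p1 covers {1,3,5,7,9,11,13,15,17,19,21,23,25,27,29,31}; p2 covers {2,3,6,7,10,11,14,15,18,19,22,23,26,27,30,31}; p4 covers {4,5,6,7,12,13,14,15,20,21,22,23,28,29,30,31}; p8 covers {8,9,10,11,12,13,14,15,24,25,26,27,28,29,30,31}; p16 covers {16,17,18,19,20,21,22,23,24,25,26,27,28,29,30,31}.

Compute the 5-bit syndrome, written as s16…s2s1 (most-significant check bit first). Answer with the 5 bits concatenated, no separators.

s1 (pos 1,3,5,7,9,11,13,15,17,19,21,23,25,27,29,31): 0⊕1⊕0⊕1⊕0⊕1⊕0⊕1⊕0⊕0⊕1⊕0⊕0⊕1⊕1⊕1 = 0
s2 (pos 2,3,6,7,10,11,14,15,18,19,22,23,26,27,30,31): 0⊕1⊕0⊕1⊕1⊕1⊕0⊕1⊕0⊕0⊕0⊕0⊕0⊕1⊕0⊕1 = 1
s4 (pos 4,5,6,7,12,13,14,15,20,21,22,23,28,29,30,31): 1⊕0⊕0⊕1⊕1⊕0⊕0⊕1⊕1⊕1⊕0⊕0⊕0⊕1⊕0⊕1 = 0
s8 (pos 8,9,10,11,12,13,14,15,24,25,26,27,28,29,30,31): 0⊕0⊕1⊕1⊕1⊕0⊕0⊕1⊕0⊕0⊕0⊕1⊕0⊕1⊕0⊕1 = 1
s16 (pos 16,17,18,19,20,21,22,23,24,25,26,27,28,29,30,31): 0⊕0⊕0⊕0⊕1⊕1⊕0⊕0⊕0⊕0⊕0⊕1⊕0⊕1⊕0⊕1 = 1
Syndrome s16…s1 = 11010 → error at position 26.

11010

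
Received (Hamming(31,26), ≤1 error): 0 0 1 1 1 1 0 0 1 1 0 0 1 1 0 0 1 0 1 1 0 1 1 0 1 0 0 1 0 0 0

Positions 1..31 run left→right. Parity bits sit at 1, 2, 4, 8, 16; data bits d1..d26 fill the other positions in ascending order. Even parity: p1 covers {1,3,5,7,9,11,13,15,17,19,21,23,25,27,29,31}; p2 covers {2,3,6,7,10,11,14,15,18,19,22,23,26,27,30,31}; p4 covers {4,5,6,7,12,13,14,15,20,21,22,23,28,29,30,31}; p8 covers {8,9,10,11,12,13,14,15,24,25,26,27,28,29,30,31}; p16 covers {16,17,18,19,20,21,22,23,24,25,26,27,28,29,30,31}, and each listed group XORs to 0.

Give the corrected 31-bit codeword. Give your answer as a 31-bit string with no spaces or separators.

s1 (pos 1,3,5,7,9,11,13,15,17,19,21,23,25,27,29,31): 0⊕1⊕1⊕0⊕1⊕0⊕1⊕0⊕1⊕1⊕0⊕1⊕1⊕0⊕0⊕0 = 0
s2 (pos 2,3,6,7,10,11,14,15,18,19,22,23,26,27,30,31): 0⊕1⊕1⊕0⊕1⊕0⊕1⊕0⊕0⊕1⊕1⊕1⊕0⊕0⊕0⊕0 = 1
s4 (pos 4,5,6,7,12,13,14,15,20,21,22,23,28,29,30,31): 1⊕1⊕1⊕0⊕0⊕1⊕1⊕0⊕1⊕0⊕1⊕1⊕1⊕0⊕0⊕0 = 1
s8 (pos 8,9,10,11,12,13,14,15,24,25,26,27,28,29,30,31): 0⊕1⊕1⊕0⊕0⊕1⊕1⊕0⊕0⊕1⊕0⊕0⊕1⊕0⊕0⊕0 = 0
s16 (pos 16,17,18,19,20,21,22,23,24,25,26,27,28,29,30,31): 0⊕1⊕0⊕1⊕1⊕0⊕1⊕1⊕0⊕1⊕0⊕0⊕1⊕0⊕0⊕0 = 1
Syndrome s16…s1 = 10110 → error at position 22.
Flip position 22: 0011110011001100101101101001000 → 0011110011001100101100101001000

0011110011001100101100101001000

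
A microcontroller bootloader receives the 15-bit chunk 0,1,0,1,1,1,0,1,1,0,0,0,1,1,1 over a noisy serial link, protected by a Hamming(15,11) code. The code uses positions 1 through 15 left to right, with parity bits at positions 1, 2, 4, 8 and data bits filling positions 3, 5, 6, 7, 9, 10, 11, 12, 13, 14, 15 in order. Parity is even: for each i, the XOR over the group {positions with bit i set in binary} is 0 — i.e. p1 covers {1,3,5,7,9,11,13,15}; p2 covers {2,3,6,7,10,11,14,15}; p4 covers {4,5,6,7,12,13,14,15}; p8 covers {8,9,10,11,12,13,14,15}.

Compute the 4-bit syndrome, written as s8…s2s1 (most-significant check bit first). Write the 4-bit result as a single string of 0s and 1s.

s1 (pos 1,3,5,7,9,11,13,15): 0⊕0⊕1⊕0⊕1⊕0⊕1⊕1 = 0
s2 (pos 2,3,6,7,10,11,14,15): 1⊕0⊕1⊕0⊕0⊕0⊕1⊕1 = 0
s4 (pos 4,5,6,7,12,13,14,15): 1⊕1⊕1⊕0⊕0⊕1⊕1⊕1 = 0
s8 (pos 8,9,10,11,12,13,14,15): 1⊕1⊕0⊕0⊕0⊕1⊕1⊕1 = 1
Syndrome s8…s1 = 1000 → error at position 8.

1000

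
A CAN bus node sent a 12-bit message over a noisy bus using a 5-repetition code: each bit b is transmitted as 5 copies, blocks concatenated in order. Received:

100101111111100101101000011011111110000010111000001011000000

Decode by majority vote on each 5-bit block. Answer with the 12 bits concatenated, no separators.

011101101010

Block 1 (10010): 2 ones → 0
Block 2 (11111): 5 ones → 1
Block 3 (11100): 3 ones → 1
Block 4 (10110): 3 ones → 1
Block 5 (10000): 1 one → 0
Block 6 (11011): 4 ones → 1
Block 7 (11111): 5 ones → 1
Block 8 (00000): 0 ones → 0
Block 9 (10111): 4 ones → 1
Block 10 (00000): 0 ones → 0
Block 11 (10110): 3 ones → 1
Block 12 (00000): 0 ones → 0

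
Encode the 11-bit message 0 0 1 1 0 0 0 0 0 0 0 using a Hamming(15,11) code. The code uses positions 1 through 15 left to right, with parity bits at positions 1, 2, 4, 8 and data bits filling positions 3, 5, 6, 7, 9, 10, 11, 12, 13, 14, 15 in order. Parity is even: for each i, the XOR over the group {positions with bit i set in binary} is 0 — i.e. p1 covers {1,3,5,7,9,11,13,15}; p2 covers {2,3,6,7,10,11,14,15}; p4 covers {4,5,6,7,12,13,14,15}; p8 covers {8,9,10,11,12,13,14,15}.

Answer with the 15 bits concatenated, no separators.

Place data at non-parity positions: p1 p2 0 p4 0 1 1 p8 0 0 0 0 0 0 0
p1 (pos 1,3,5,7,9,11,13,15): XOR of data positions = 0⊕0⊕1⊕0⊕0⊕0⊕0 = 1
p2 (pos 2,3,6,7,10,11,14,15): XOR of data positions = 0⊕1⊕1⊕0⊕0⊕0⊕0 = 0
p4 (pos 4,5,6,7,12,13,14,15): XOR of data positions = 0⊕1⊕1⊕0⊕0⊕0⊕0 = 0
p8 (pos 8,9,10,11,12,13,14,15): XOR of data positions = 0⊕0⊕0⊕0⊕0⊕0⊕0 = 0
Codeword: 100001100000000

100001100000000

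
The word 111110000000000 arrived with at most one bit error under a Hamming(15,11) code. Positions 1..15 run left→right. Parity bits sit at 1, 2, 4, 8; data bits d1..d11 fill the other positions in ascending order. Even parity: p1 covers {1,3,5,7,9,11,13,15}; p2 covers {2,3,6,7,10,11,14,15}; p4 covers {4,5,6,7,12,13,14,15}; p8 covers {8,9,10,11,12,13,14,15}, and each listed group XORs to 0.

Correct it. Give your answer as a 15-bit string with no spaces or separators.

s1 (pos 1,3,5,7,9,11,13,15): 1⊕1⊕1⊕0⊕0⊕0⊕0⊕0 = 1
s2 (pos 2,3,6,7,10,11,14,15): 1⊕1⊕0⊕0⊕0⊕0⊕0⊕0 = 0
s4 (pos 4,5,6,7,12,13,14,15): 1⊕1⊕0⊕0⊕0⊕0⊕0⊕0 = 0
s8 (pos 8,9,10,11,12,13,14,15): 0⊕0⊕0⊕0⊕0⊕0⊕0⊕0 = 0
Syndrome s8…s1 = 0001 → error at position 1.
Flip position 1: 111110000000000 → 011110000000000

011110000000000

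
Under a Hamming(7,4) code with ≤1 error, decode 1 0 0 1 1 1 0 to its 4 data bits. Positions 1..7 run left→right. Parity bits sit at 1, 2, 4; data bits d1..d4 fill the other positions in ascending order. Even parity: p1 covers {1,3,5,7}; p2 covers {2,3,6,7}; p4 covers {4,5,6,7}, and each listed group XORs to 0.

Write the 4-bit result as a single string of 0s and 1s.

s1 (pos 1,3,5,7): 1⊕0⊕1⊕0 = 0
s2 (pos 2,3,6,7): 0⊕0⊕1⊕0 = 1
s4 (pos 4,5,6,7): 1⊕1⊕1⊕0 = 1
Syndrome s4…s1 = 110 → error at position 6.
Flip position 6: 1001110 → 1001100
Read data bits from positions 3,5,6,7: 0100

0100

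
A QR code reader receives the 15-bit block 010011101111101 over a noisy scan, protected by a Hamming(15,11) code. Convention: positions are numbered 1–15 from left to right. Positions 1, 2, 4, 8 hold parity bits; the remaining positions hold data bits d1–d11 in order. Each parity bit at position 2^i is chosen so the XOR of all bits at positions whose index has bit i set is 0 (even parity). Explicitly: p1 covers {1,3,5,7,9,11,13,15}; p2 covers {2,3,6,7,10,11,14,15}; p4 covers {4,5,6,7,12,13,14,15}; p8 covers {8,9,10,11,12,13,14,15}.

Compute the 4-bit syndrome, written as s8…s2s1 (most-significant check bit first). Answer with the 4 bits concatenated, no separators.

s1 (pos 1,3,5,7,9,11,13,15): 0⊕0⊕1⊕1⊕1⊕1⊕1⊕1 = 0
s2 (pos 2,3,6,7,10,11,14,15): 1⊕0⊕1⊕1⊕1⊕1⊕0⊕1 = 0
s4 (pos 4,5,6,7,12,13,14,15): 0⊕1⊕1⊕1⊕1⊕1⊕0⊕1 = 0
s8 (pos 8,9,10,11,12,13,14,15): 0⊕1⊕1⊕1⊕1⊕1⊕0⊕1 = 0
Syndrome s8…s1 = 0000 → no error.

0000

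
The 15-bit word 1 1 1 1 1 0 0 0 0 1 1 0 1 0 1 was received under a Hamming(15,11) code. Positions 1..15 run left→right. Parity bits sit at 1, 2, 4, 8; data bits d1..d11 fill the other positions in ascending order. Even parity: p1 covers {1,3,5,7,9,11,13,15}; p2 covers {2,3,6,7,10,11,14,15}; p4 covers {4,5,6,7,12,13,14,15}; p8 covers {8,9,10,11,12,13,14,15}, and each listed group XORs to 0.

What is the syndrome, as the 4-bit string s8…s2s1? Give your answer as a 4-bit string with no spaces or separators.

s1 (pos 1,3,5,7,9,11,13,15): 1⊕1⊕1⊕0⊕0⊕1⊕1⊕1 = 0
s2 (pos 2,3,6,7,10,11,14,15): 1⊕1⊕0⊕0⊕1⊕1⊕0⊕1 = 1
s4 (pos 4,5,6,7,12,13,14,15): 1⊕1⊕0⊕0⊕0⊕1⊕0⊕1 = 0
s8 (pos 8,9,10,11,12,13,14,15): 0⊕0⊕1⊕1⊕0⊕1⊕0⊕1 = 0
Syndrome s8…s1 = 0010 → error at position 2.

0010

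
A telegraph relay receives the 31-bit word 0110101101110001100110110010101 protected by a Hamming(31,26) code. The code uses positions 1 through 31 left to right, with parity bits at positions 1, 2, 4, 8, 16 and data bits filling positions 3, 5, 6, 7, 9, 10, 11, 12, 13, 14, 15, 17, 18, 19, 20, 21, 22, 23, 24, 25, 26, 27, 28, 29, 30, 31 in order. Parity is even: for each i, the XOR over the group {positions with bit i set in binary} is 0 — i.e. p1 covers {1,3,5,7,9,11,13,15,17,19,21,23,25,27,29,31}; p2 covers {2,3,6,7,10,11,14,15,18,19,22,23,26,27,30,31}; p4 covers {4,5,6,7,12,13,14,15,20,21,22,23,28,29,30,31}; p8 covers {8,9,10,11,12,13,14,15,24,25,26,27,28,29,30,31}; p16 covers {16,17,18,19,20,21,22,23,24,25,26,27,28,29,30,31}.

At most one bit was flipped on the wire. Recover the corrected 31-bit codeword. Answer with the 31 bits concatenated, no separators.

s1 (pos 1,3,5,7,9,11,13,15,17,19,21,23,25,27,29,31): 0⊕1⊕1⊕1⊕0⊕1⊕0⊕0⊕1⊕0⊕1⊕1⊕0⊕1⊕1⊕1 = 0
s2 (pos 2,3,6,7,10,11,14,15,18,19,22,23,26,27,30,31): 1⊕1⊕0⊕1⊕1⊕1⊕0⊕0⊕0⊕0⊕0⊕1⊕0⊕1⊕0⊕1 = 0
s4 (pos 4,5,6,7,12,13,14,15,20,21,22,23,28,29,30,31): 0⊕1⊕0⊕1⊕1⊕0⊕0⊕0⊕1⊕1⊕0⊕1⊕0⊕1⊕0⊕1 = 0
s8 (pos 8,9,10,11,12,13,14,15,24,25,26,27,28,29,30,31): 1⊕0⊕1⊕1⊕1⊕0⊕0⊕0⊕1⊕0⊕0⊕1⊕0⊕1⊕0⊕1 = 0
s16 (pos 16,17,18,19,20,21,22,23,24,25,26,27,28,29,30,31): 1⊕1⊕0⊕0⊕1⊕1⊕0⊕1⊕1⊕0⊕0⊕1⊕0⊕1⊕0⊕1 = 1
Syndrome s16…s1 = 10000 → error at position 16.
Flip position 16: 0110101101110001100110110010101 → 0110101101110000100110110010101

0110101101110000100110110010101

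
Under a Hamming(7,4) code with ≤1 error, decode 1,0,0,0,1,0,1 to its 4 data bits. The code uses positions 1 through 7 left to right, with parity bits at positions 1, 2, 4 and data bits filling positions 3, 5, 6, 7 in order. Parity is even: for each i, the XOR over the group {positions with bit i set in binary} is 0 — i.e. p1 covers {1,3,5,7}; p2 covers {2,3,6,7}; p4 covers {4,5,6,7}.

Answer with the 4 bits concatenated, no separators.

1101

s1 (pos 1,3,5,7): 1⊕0⊕1⊕1 = 1
s2 (pos 2,3,6,7): 0⊕0⊕0⊕1 = 1
s4 (pos 4,5,6,7): 0⊕1⊕0⊕1 = 0
Syndrome s4…s1 = 011 → error at position 3.
Flip position 3: 1000101 → 1010101
Read data bits from positions 3,5,6,7: 1101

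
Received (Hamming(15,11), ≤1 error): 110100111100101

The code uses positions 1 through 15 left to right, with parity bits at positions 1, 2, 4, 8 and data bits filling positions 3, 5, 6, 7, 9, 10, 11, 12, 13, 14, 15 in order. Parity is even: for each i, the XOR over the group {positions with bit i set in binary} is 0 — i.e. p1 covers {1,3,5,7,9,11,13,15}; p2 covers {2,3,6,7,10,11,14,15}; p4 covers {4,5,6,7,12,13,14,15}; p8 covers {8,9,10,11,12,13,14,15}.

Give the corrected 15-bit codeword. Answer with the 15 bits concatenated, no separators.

s1 (pos 1,3,5,7,9,11,13,15): 1⊕0⊕0⊕1⊕1⊕0⊕1⊕1 = 1
s2 (pos 2,3,6,7,10,11,14,15): 1⊕0⊕0⊕1⊕1⊕0⊕0⊕1 = 0
s4 (pos 4,5,6,7,12,13,14,15): 1⊕0⊕0⊕1⊕0⊕1⊕0⊕1 = 0
s8 (pos 8,9,10,11,12,13,14,15): 1⊕1⊕1⊕0⊕0⊕1⊕0⊕1 = 1
Syndrome s8…s1 = 1001 → error at position 9.
Flip position 9: 110100111100101 → 110100110100101

110100110100101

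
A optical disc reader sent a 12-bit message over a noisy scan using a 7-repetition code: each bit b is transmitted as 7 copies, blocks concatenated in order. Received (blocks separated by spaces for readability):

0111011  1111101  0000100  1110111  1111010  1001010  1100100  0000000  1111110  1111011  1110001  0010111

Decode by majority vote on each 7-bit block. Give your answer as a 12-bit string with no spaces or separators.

110110001111

Block 1 (0111011): 5 ones → 1
Block 2 (1111101): 6 ones → 1
Block 3 (0000100): 1 one → 0
Block 4 (1110111): 6 ones → 1
Block 5 (1111010): 5 ones → 1
Block 6 (1001010): 3 ones → 0
Block 7 (1100100): 3 ones → 0
Block 8 (0000000): 0 ones → 0
Block 9 (1111110): 6 ones → 1
Block 10 (1111011): 6 ones → 1
Block 11 (1110001): 4 ones → 1
Block 12 (0010111): 4 ones → 1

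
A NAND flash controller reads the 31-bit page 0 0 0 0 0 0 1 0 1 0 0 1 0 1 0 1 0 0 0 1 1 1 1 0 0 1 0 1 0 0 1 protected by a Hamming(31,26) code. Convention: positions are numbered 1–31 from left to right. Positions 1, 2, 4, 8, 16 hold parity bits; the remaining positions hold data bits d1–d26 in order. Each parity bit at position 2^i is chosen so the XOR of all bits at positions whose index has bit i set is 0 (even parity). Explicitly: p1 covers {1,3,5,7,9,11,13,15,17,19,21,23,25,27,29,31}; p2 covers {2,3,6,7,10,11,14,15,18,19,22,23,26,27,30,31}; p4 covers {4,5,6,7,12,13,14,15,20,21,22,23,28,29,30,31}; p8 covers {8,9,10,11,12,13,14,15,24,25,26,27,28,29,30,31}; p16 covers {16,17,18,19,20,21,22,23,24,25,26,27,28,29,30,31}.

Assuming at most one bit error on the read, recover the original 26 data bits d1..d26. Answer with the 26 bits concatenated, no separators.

s1 (pos 1,3,5,7,9,11,13,15,17,19,21,23,25,27,29,31): 0⊕0⊕0⊕1⊕1⊕0⊕0⊕0⊕0⊕0⊕1⊕1⊕0⊕0⊕0⊕1 = 1
s2 (pos 2,3,6,7,10,11,14,15,18,19,22,23,26,27,30,31): 0⊕0⊕0⊕1⊕0⊕0⊕1⊕0⊕0⊕0⊕1⊕1⊕1⊕0⊕0⊕1 = 0
s4 (pos 4,5,6,7,12,13,14,15,20,21,22,23,28,29,30,31): 0⊕0⊕0⊕1⊕1⊕0⊕1⊕0⊕1⊕1⊕1⊕1⊕1⊕0⊕0⊕1 = 1
s8 (pos 8,9,10,11,12,13,14,15,24,25,26,27,28,29,30,31): 0⊕1⊕0⊕0⊕1⊕0⊕1⊕0⊕0⊕0⊕1⊕0⊕1⊕0⊕0⊕1 = 0
s16 (pos 16,17,18,19,20,21,22,23,24,25,26,27,28,29,30,31): 1⊕0⊕0⊕0⊕1⊕1⊕1⊕1⊕0⊕0⊕1⊕0⊕1⊕0⊕0⊕1 = 0
Syndrome s16…s1 = 00101 → error at position 5.
Flip position 5: 0000001010010101000111100101001 → 0000101010010101000111100101001
Read data bits from positions 3,5,6,7,9,10,11,12,13,14,15,17,18,19,20,21,22,23,24,25,26,27,28,29,30,31: 01011001010000111100101001

01011001010000111100101001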